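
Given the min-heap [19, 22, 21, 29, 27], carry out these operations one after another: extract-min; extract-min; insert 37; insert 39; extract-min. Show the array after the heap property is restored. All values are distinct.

[27, 29, 39, 37]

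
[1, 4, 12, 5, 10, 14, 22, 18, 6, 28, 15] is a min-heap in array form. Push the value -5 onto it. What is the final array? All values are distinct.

[-5, 4, 1, 5, 10, 12, 22, 18, 6, 28, 15, 14]

append -5 at index 11 → [1, 4, 12, 5, 10, 14, 22, 18, 6, 28, 15, -5]
-5 < parent 14 at index 5, swap → [1, 4, 12, 5, 10, -5, 22, 18, 6, 28, 15, 14]
-5 < parent 12 at index 2, swap → [1, 4, -5, 5, 10, 12, 22, 18, 6, 28, 15, 14]
-5 < parent 1 at index 0, swap → [-5, 4, 1, 5, 10, 12, 22, 18, 6, 28, 15, 14]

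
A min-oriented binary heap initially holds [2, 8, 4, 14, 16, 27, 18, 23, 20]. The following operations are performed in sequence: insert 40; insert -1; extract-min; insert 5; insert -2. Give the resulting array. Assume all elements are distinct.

[-2, 5, 2, 14, 8, 4, 18, 23, 20, 40, 16, 27]

insert 40:
  append 40 at index 9 → [2, 8, 4, 14, 16, 27, 18, 23, 20, 40] (no swap needed)
insert -1:
  append -1 at index 10 → [2, 8, 4, 14, 16, 27, 18, 23, 20, 40, -1]
  -1 < parent 16 at index 4, swap → [2, 8, 4, 14, -1, 27, 18, 23, 20, 40, 16]
  -1 < parent 8 at index 1, swap → [2, -1, 4, 14, 8, 27, 18, 23, 20, 40, 16]
  -1 < parent 2 at index 0, swap → [-1, 2, 4, 14, 8, 27, 18, 23, 20, 40, 16]
extract-min → returns -1:
  remove root -1; move last element 16 to root → [16, 2, 4, 14, 8, 27, 18, 23, 20, 40]
  16 vs smaller child 2 at index 1, swap → [2, 16, 4, 14, 8, 27, 18, 23, 20, 40]
  16 vs smaller child 8 at index 4, swap → [2, 8, 4, 14, 16, 27, 18, 23, 20, 40]
insert 5:
  append 5 at index 10 → [2, 8, 4, 14, 16, 27, 18, 23, 20, 40, 5]
  5 < parent 16 at index 4, swap → [2, 8, 4, 14, 5, 27, 18, 23, 20, 40, 16]
  5 < parent 8 at index 1, swap → [2, 5, 4, 14, 8, 27, 18, 23, 20, 40, 16]
insert -2:
  append -2 at index 11 → [2, 5, 4, 14, 8, 27, 18, 23, 20, 40, 16, -2]
  -2 < parent 27 at index 5, swap → [2, 5, 4, 14, 8, -2, 18, 23, 20, 40, 16, 27]
  -2 < parent 4 at index 2, swap → [2, 5, -2, 14, 8, 4, 18, 23, 20, 40, 16, 27]
  -2 < parent 2 at index 0, swap → [-2, 5, 2, 14, 8, 4, 18, 23, 20, 40, 16, 27]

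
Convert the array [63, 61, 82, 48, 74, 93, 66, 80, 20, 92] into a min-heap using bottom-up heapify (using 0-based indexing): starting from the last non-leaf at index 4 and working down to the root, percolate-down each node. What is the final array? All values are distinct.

sift down from index 4: already satisfies heap property
sift down from index 3:
  48 vs smaller child 20 at index 8, swap → [63, 61, 82, 20, 74, 93, 66, 80, 48, 92]
sift down from index 2:
  82 vs smaller child 66 at index 6, swap → [63, 61, 66, 20, 74, 93, 82, 80, 48, 92]
sift down from index 1:
  61 vs smaller child 20 at index 3, swap → [63, 20, 66, 61, 74, 93, 82, 80, 48, 92]
  61 vs smaller child 48 at index 8, swap → [63, 20, 66, 48, 74, 93, 82, 80, 61, 92]
sift down from index 0:
  63 vs smaller child 20 at index 1, swap → [20, 63, 66, 48, 74, 93, 82, 80, 61, 92]
  63 vs smaller child 48 at index 3, swap → [20, 48, 66, 63, 74, 93, 82, 80, 61, 92]
  63 vs smaller child 61 at index 8, swap → [20, 48, 66, 61, 74, 93, 82, 80, 63, 92]

[20, 48, 66, 61, 74, 93, 82, 80, 63, 92]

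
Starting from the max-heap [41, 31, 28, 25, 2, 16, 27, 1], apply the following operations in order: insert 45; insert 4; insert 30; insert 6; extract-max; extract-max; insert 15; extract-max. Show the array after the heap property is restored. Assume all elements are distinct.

insert 45:
  append 45 at index 8 → [41, 31, 28, 25, 2, 16, 27, 1, 45]
  45 > parent 25 at index 3, swap → [41, 31, 28, 45, 2, 16, 27, 1, 25]
  45 > parent 31 at index 1, swap → [41, 45, 28, 31, 2, 16, 27, 1, 25]
  45 > parent 41 at index 0, swap → [45, 41, 28, 31, 2, 16, 27, 1, 25]
insert 4:
  append 4 at index 9 → [45, 41, 28, 31, 2, 16, 27, 1, 25, 4]
  4 > parent 2 at index 4, swap → [45, 41, 28, 31, 4, 16, 27, 1, 25, 2]
insert 30:
  append 30 at index 10 → [45, 41, 28, 31, 4, 16, 27, 1, 25, 2, 30]
  30 > parent 4 at index 4, swap → [45, 41, 28, 31, 30, 16, 27, 1, 25, 2, 4]
insert 6:
  append 6 at index 11 → [45, 41, 28, 31, 30, 16, 27, 1, 25, 2, 4, 6] (no swap needed)
extract-max → returns 45:
  remove root 45; move last element 6 to root → [6, 41, 28, 31, 30, 16, 27, 1, 25, 2, 4]
  6 vs larger child 41 at index 1, swap → [41, 6, 28, 31, 30, 16, 27, 1, 25, 2, 4]
  6 vs larger child 31 at index 3, swap → [41, 31, 28, 6, 30, 16, 27, 1, 25, 2, 4]
  6 vs larger child 25 at index 8, swap → [41, 31, 28, 25, 30, 16, 27, 1, 6, 2, 4]
extract-max → returns 41:
  remove root 41; move last element 4 to root → [4, 31, 28, 25, 30, 16, 27, 1, 6, 2]
  4 vs larger child 31 at index 1, swap → [31, 4, 28, 25, 30, 16, 27, 1, 6, 2]
  4 vs larger child 30 at index 4, swap → [31, 30, 28, 25, 4, 16, 27, 1, 6, 2]
insert 15:
  append 15 at index 10 → [31, 30, 28, 25, 4, 16, 27, 1, 6, 2, 15]
  15 > parent 4 at index 4, swap → [31, 30, 28, 25, 15, 16, 27, 1, 6, 2, 4]
extract-max → returns 31:
  remove root 31; move last element 4 to root → [4, 30, 28, 25, 15, 16, 27, 1, 6, 2]
  4 vs larger child 30 at index 1, swap → [30, 4, 28, 25, 15, 16, 27, 1, 6, 2]
  4 vs larger child 25 at index 3, swap → [30, 25, 28, 4, 15, 16, 27, 1, 6, 2]
  4 vs larger child 6 at index 8, swap → [30, 25, 28, 6, 15, 16, 27, 1, 4, 2]

[30, 25, 28, 6, 15, 16, 27, 1, 4, 2]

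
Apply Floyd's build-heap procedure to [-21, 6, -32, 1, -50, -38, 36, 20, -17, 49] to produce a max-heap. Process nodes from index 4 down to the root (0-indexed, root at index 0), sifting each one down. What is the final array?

sift down from index 4:
  -50 vs only child 49 at index 9, swap → [-21, 6, -32, 1, 49, -38, 36, 20, -17, -50]
sift down from index 3:
  1 vs larger child 20 at index 7, swap → [-21, 6, -32, 20, 49, -38, 36, 1, -17, -50]
sift down from index 2:
  -32 vs larger child 36 at index 6, swap → [-21, 6, 36, 20, 49, -38, -32, 1, -17, -50]
sift down from index 1:
  6 vs larger child 49 at index 4, swap → [-21, 49, 36, 20, 6, -38, -32, 1, -17, -50]
sift down from index 0:
  -21 vs larger child 49 at index 1, swap → [49, -21, 36, 20, 6, -38, -32, 1, -17, -50]
  -21 vs larger child 20 at index 3, swap → [49, 20, 36, -21, 6, -38, -32, 1, -17, -50]
  -21 vs larger child 1 at index 7, swap → [49, 20, 36, 1, 6, -38, -32, -21, -17, -50]

[49, 20, 36, 1, 6, -38, -32, -21, -17, -50]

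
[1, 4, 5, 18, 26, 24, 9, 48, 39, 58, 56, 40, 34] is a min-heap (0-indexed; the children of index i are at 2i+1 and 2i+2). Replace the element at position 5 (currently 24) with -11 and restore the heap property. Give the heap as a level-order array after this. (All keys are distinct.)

set index 5 from 24 to -11 → [1, 4, 5, 18, 26, -11, 9, 48, 39, 58, 56, 40, 34]
-11 < parent 5 at index 2, swap → [1, 4, -11, 18, 26, 5, 9, 48, 39, 58, 56, 40, 34]
-11 < parent 1 at index 0, swap → [-11, 4, 1, 18, 26, 5, 9, 48, 39, 58, 56, 40, 34]

[-11, 4, 1, 18, 26, 5, 9, 48, 39, 58, 56, 40, 34]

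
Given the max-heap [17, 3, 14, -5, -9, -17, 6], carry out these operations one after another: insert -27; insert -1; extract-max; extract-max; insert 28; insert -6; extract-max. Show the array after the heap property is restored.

[6, 3, -5, -1, -9, -17, -27, -6]

insert -27:
  append -27 at index 7 → [17, 3, 14, -5, -9, -17, 6, -27] (no swap needed)
insert -1:
  append -1 at index 8 → [17, 3, 14, -5, -9, -17, 6, -27, -1]
  -1 > parent -5 at index 3, swap → [17, 3, 14, -1, -9, -17, 6, -27, -5]
extract-max → returns 17:
  remove root 17; move last element -5 to root → [-5, 3, 14, -1, -9, -17, 6, -27]
  -5 vs larger child 14 at index 2, swap → [14, 3, -5, -1, -9, -17, 6, -27]
  -5 vs larger child 6 at index 6, swap → [14, 3, 6, -1, -9, -17, -5, -27]
extract-max → returns 14:
  remove root 14; move last element -27 to root → [-27, 3, 6, -1, -9, -17, -5]
  -27 vs larger child 6 at index 2, swap → [6, 3, -27, -1, -9, -17, -5]
  -27 vs larger child -5 at index 6, swap → [6, 3, -5, -1, -9, -17, -27]
insert 28:
  append 28 at index 7 → [6, 3, -5, -1, -9, -17, -27, 28]
  28 > parent -1 at index 3, swap → [6, 3, -5, 28, -9, -17, -27, -1]
  28 > parent 3 at index 1, swap → [6, 28, -5, 3, -9, -17, -27, -1]
  28 > parent 6 at index 0, swap → [28, 6, -5, 3, -9, -17, -27, -1]
insert -6:
  append -6 at index 8 → [28, 6, -5, 3, -9, -17, -27, -1, -6] (no swap needed)
extract-max → returns 28:
  remove root 28; move last element -6 to root → [-6, 6, -5, 3, -9, -17, -27, -1]
  -6 vs larger child 6 at index 1, swap → [6, -6, -5, 3, -9, -17, -27, -1]
  -6 vs larger child 3 at index 3, swap → [6, 3, -5, -6, -9, -17, -27, -1]
  -6 vs only child -1 at index 7, swap → [6, 3, -5, -1, -9, -17, -27, -6]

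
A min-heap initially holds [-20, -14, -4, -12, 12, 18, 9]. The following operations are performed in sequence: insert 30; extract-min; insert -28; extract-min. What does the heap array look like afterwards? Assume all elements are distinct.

insert 30:
  append 30 at index 7 → [-20, -14, -4, -12, 12, 18, 9, 30] (no swap needed)
extract-min → returns -20:
  remove root -20; move last element 30 to root → [30, -14, -4, -12, 12, 18, 9]
  30 vs smaller child -14 at index 1, swap → [-14, 30, -4, -12, 12, 18, 9]
  30 vs smaller child -12 at index 3, swap → [-14, -12, -4, 30, 12, 18, 9]
insert -28:
  append -28 at index 7 → [-14, -12, -4, 30, 12, 18, 9, -28]
  -28 < parent 30 at index 3, swap → [-14, -12, -4, -28, 12, 18, 9, 30]
  -28 < parent -12 at index 1, swap → [-14, -28, -4, -12, 12, 18, 9, 30]
  -28 < parent -14 at index 0, swap → [-28, -14, -4, -12, 12, 18, 9, 30]
extract-min → returns -28:
  remove root -28; move last element 30 to root → [30, -14, -4, -12, 12, 18, 9]
  30 vs smaller child -14 at index 1, swap → [-14, 30, -4, -12, 12, 18, 9]
  30 vs smaller child -12 at index 3, swap → [-14, -12, -4, 30, 12, 18, 9]

[-14, -12, -4, 30, 12, 18, 9]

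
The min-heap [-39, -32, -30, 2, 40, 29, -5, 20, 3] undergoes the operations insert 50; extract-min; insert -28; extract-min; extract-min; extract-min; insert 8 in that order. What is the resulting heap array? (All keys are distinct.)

[-5, 2, 20, 3, 50, 29, 40, 8]

insert 50:
  append 50 at index 9 → [-39, -32, -30, 2, 40, 29, -5, 20, 3, 50] (no swap needed)
extract-min → returns -39:
  remove root -39; move last element 50 to root → [50, -32, -30, 2, 40, 29, -5, 20, 3]
  50 vs smaller child -32 at index 1, swap → [-32, 50, -30, 2, 40, 29, -5, 20, 3]
  50 vs smaller child 2 at index 3, swap → [-32, 2, -30, 50, 40, 29, -5, 20, 3]
  50 vs smaller child 3 at index 8, swap → [-32, 2, -30, 3, 40, 29, -5, 20, 50]
insert -28:
  append -28 at index 9 → [-32, 2, -30, 3, 40, 29, -5, 20, 50, -28]
  -28 < parent 40 at index 4, swap → [-32, 2, -30, 3, -28, 29, -5, 20, 50, 40]
  -28 < parent 2 at index 1, swap → [-32, -28, -30, 3, 2, 29, -5, 20, 50, 40]
extract-min → returns -32:
  remove root -32; move last element 40 to root → [40, -28, -30, 3, 2, 29, -5, 20, 50]
  40 vs smaller child -30 at index 2, swap → [-30, -28, 40, 3, 2, 29, -5, 20, 50]
  40 vs smaller child -5 at index 6, swap → [-30, -28, -5, 3, 2, 29, 40, 20, 50]
extract-min → returns -30:
  remove root -30; move last element 50 to root → [50, -28, -5, 3, 2, 29, 40, 20]
  50 vs smaller child -28 at index 1, swap → [-28, 50, -5, 3, 2, 29, 40, 20]
  50 vs smaller child 2 at index 4, swap → [-28, 2, -5, 3, 50, 29, 40, 20]
extract-min → returns -28:
  remove root -28; move last element 20 to root → [20, 2, -5, 3, 50, 29, 40]
  20 vs smaller child -5 at index 2, swap → [-5, 2, 20, 3, 50, 29, 40]
insert 8:
  append 8 at index 7 → [-5, 2, 20, 3, 50, 29, 40, 8] (no swap needed)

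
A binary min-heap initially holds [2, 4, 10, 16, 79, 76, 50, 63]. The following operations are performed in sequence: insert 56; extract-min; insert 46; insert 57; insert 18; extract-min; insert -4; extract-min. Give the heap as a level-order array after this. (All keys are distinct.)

[10, 16, 50, 46, 18, 76, 57, 63, 56, 79]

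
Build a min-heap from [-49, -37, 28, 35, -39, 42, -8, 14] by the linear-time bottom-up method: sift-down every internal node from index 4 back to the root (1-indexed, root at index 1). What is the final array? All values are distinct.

[-49, -39, -8, 14, -37, 42, 28, 35]

sift down from index 4:
  35 vs only child 14 at index 8, swap → [-49, -37, 28, 14, -39, 42, -8, 35]
sift down from index 3:
  28 vs smaller child -8 at index 7, swap → [-49, -37, -8, 14, -39, 42, 28, 35]
sift down from index 2:
  -37 vs smaller child -39 at index 5, swap → [-49, -39, -8, 14, -37, 42, 28, 35]
sift down from index 1: already satisfies heap property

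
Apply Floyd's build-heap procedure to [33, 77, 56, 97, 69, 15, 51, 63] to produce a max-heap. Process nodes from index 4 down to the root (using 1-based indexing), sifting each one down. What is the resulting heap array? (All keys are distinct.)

[97, 77, 56, 63, 69, 15, 51, 33]

sift down from index 4: already satisfies heap property
sift down from index 3: already satisfies heap property
sift down from index 2:
  77 vs larger child 97 at index 4, swap → [33, 97, 56, 77, 69, 15, 51, 63]
sift down from index 1:
  33 vs larger child 97 at index 2, swap → [97, 33, 56, 77, 69, 15, 51, 63]
  33 vs larger child 77 at index 4, swap → [97, 77, 56, 33, 69, 15, 51, 63]
  33 vs only child 63 at index 8, swap → [97, 77, 56, 63, 69, 15, 51, 33]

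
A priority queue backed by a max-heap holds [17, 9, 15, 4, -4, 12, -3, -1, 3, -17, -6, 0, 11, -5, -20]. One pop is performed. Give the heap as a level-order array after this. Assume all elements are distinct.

remove root 17; move last element -20 to root → [-20, 9, 15, 4, -4, 12, -3, -1, 3, -17, -6, 0, 11, -5]
-20 vs larger child 15 at index 2, swap → [15, 9, -20, 4, -4, 12, -3, -1, 3, -17, -6, 0, 11, -5]
-20 vs larger child 12 at index 5, swap → [15, 9, 12, 4, -4, -20, -3, -1, 3, -17, -6, 0, 11, -5]
-20 vs larger child 11 at index 12, swap → [15, 9, 12, 4, -4, 11, -3, -1, 3, -17, -6, 0, -20, -5]

[15, 9, 12, 4, -4, 11, -3, -1, 3, -17, -6, 0, -20, -5]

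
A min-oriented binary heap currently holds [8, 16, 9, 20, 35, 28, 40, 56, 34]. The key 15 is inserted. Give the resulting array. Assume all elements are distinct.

append 15 at index 9 → [8, 16, 9, 20, 35, 28, 40, 56, 34, 15]
15 < parent 35 at index 4, swap → [8, 16, 9, 20, 15, 28, 40, 56, 34, 35]
15 < parent 16 at index 1, swap → [8, 15, 9, 20, 16, 28, 40, 56, 34, 35]

[8, 15, 9, 20, 16, 28, 40, 56, 34, 35]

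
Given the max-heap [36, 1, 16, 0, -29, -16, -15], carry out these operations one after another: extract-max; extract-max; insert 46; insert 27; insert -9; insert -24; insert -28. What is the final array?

[46, 0, 27, -9, -28, -15, 1, -16, -24, -29]

extract-max → returns 36:
  remove root 36; move last element -15 to root → [-15, 1, 16, 0, -29, -16]
  -15 vs larger child 16 at index 2, swap → [16, 1, -15, 0, -29, -16]
extract-max → returns 16:
  remove root 16; move last element -16 to root → [-16, 1, -15, 0, -29]
  -16 vs larger child 1 at index 1, swap → [1, -16, -15, 0, -29]
  -16 vs larger child 0 at index 3, swap → [1, 0, -15, -16, -29]
insert 46:
  append 46 at index 5 → [1, 0, -15, -16, -29, 46]
  46 > parent -15 at index 2, swap → [1, 0, 46, -16, -29, -15]
  46 > parent 1 at index 0, swap → [46, 0, 1, -16, -29, -15]
insert 27:
  append 27 at index 6 → [46, 0, 1, -16, -29, -15, 27]
  27 > parent 1 at index 2, swap → [46, 0, 27, -16, -29, -15, 1]
insert -9:
  append -9 at index 7 → [46, 0, 27, -16, -29, -15, 1, -9]
  -9 > parent -16 at index 3, swap → [46, 0, 27, -9, -29, -15, 1, -16]
insert -24:
  append -24 at index 8 → [46, 0, 27, -9, -29, -15, 1, -16, -24] (no swap needed)
insert -28:
  append -28 at index 9 → [46, 0, 27, -9, -29, -15, 1, -16, -24, -28]
  -28 > parent -29 at index 4, swap → [46, 0, 27, -9, -28, -15, 1, -16, -24, -29]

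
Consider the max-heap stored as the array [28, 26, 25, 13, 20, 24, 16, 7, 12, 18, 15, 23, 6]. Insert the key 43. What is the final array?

[43, 26, 28, 13, 20, 24, 25, 7, 12, 18, 15, 23, 6, 16]

append 43 at index 13 → [28, 26, 25, 13, 20, 24, 16, 7, 12, 18, 15, 23, 6, 43]
43 > parent 16 at index 6, swap → [28, 26, 25, 13, 20, 24, 43, 7, 12, 18, 15, 23, 6, 16]
43 > parent 25 at index 2, swap → [28, 26, 43, 13, 20, 24, 25, 7, 12, 18, 15, 23, 6, 16]
43 > parent 28 at index 0, swap → [43, 26, 28, 13, 20, 24, 25, 7, 12, 18, 15, 23, 6, 16]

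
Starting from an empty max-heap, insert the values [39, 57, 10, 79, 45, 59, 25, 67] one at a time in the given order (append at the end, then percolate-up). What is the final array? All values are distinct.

[79, 67, 59, 57, 45, 10, 25, 39]

Insert 39:
  append 39 at index 0 → [39] (no swap needed)
Insert 57:
  append 57 at index 1 → [39, 57]
  57 > parent 39 at index 0, swap → [57, 39]
Insert 10:
  append 10 at index 2 → [57, 39, 10] (no swap needed)
Insert 79:
  append 79 at index 3 → [57, 39, 10, 79]
  79 > parent 39 at index 1, swap → [57, 79, 10, 39]
  79 > parent 57 at index 0, swap → [79, 57, 10, 39]
Insert 45:
  append 45 at index 4 → [79, 57, 10, 39, 45] (no swap needed)
Insert 59:
  append 59 at index 5 → [79, 57, 10, 39, 45, 59]
  59 > parent 10 at index 2, swap → [79, 57, 59, 39, 45, 10]
Insert 25:
  append 25 at index 6 → [79, 57, 59, 39, 45, 10, 25] (no swap needed)
Insert 67:
  append 67 at index 7 → [79, 57, 59, 39, 45, 10, 25, 67]
  67 > parent 39 at index 3, swap → [79, 57, 59, 67, 45, 10, 25, 39]
  67 > parent 57 at index 1, swap → [79, 67, 59, 57, 45, 10, 25, 39]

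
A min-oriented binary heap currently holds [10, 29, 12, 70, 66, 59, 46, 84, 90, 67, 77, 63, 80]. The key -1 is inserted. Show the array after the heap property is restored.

[-1, 29, 10, 70, 66, 59, 12, 84, 90, 67, 77, 63, 80, 46]

append -1 at index 13 → [10, 29, 12, 70, 66, 59, 46, 84, 90, 67, 77, 63, 80, -1]
-1 < parent 46 at index 6, swap → [10, 29, 12, 70, 66, 59, -1, 84, 90, 67, 77, 63, 80, 46]
-1 < parent 12 at index 2, swap → [10, 29, -1, 70, 66, 59, 12, 84, 90, 67, 77, 63, 80, 46]
-1 < parent 10 at index 0, swap → [-1, 29, 10, 70, 66, 59, 12, 84, 90, 67, 77, 63, 80, 46]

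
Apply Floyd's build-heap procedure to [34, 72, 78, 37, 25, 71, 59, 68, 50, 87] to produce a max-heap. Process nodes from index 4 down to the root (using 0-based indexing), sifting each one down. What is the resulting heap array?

[87, 72, 78, 68, 34, 71, 59, 37, 50, 25]

sift down from index 4:
  25 vs only child 87 at index 9, swap → [34, 72, 78, 37, 87, 71, 59, 68, 50, 25]
sift down from index 3:
  37 vs larger child 68 at index 7, swap → [34, 72, 78, 68, 87, 71, 59, 37, 50, 25]
sift down from index 2: already satisfies heap property
sift down from index 1:
  72 vs larger child 87 at index 4, swap → [34, 87, 78, 68, 72, 71, 59, 37, 50, 25]
sift down from index 0:
  34 vs larger child 87 at index 1, swap → [87, 34, 78, 68, 72, 71, 59, 37, 50, 25]
  34 vs larger child 72 at index 4, swap → [87, 72, 78, 68, 34, 71, 59, 37, 50, 25]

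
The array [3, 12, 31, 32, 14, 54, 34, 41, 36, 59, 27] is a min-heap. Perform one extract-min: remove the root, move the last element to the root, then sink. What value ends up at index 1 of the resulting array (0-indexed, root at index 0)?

14

remove root 3; move last element 27 to root → [27, 12, 31, 32, 14, 54, 34, 41, 36, 59]
27 vs smaller child 12 at index 1, swap → [12, 27, 31, 32, 14, 54, 34, 41, 36, 59]
27 vs smaller child 14 at index 4, swap → [12, 14, 31, 32, 27, 54, 34, 41, 36, 59]
resulting array: [12, 14, 31, 32, 27, 54, 34, 41, 36, 59]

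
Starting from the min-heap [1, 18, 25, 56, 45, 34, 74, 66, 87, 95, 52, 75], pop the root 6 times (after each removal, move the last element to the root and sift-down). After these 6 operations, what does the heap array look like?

extract-min #1 returns 1:
  remove root 1; move last element 75 to root → [75, 18, 25, 56, 45, 34, 74, 66, 87, 95, 52]
  75 vs smaller child 18 at index 1, swap → [18, 75, 25, 56, 45, 34, 74, 66, 87, 95, 52]
  75 vs smaller child 45 at index 4, swap → [18, 45, 25, 56, 75, 34, 74, 66, 87, 95, 52]
  75 vs smaller child 52 at index 10, swap → [18, 45, 25, 56, 52, 34, 74, 66, 87, 95, 75]
extract-min #2 returns 18:
  remove root 18; move last element 75 to root → [75, 45, 25, 56, 52, 34, 74, 66, 87, 95]
  75 vs smaller child 25 at index 2, swap → [25, 45, 75, 56, 52, 34, 74, 66, 87, 95]
  75 vs smaller child 34 at index 5, swap → [25, 45, 34, 56, 52, 75, 74, 66, 87, 95]
extract-min #3 returns 25:
  remove root 25; move last element 95 to root → [95, 45, 34, 56, 52, 75, 74, 66, 87]
  95 vs smaller child 34 at index 2, swap → [34, 45, 95, 56, 52, 75, 74, 66, 87]
  95 vs smaller child 74 at index 6, swap → [34, 45, 74, 56, 52, 75, 95, 66, 87]
extract-min #4 returns 34:
  remove root 34; move last element 87 to root → [87, 45, 74, 56, 52, 75, 95, 66]
  87 vs smaller child 45 at index 1, swap → [45, 87, 74, 56, 52, 75, 95, 66]
  87 vs smaller child 52 at index 4, swap → [45, 52, 74, 56, 87, 75, 95, 66]
extract-min #5 returns 45:
  remove root 45; move last element 66 to root → [66, 52, 74, 56, 87, 75, 95]
  66 vs smaller child 52 at index 1, swap → [52, 66, 74, 56, 87, 75, 95]
  66 vs smaller child 56 at index 3, swap → [52, 56, 74, 66, 87, 75, 95]
extract-min #6 returns 52:
  remove root 52; move last element 95 to root → [95, 56, 74, 66, 87, 75]
  95 vs smaller child 56 at index 1, swap → [56, 95, 74, 66, 87, 75]
  95 vs smaller child 66 at index 3, swap → [56, 66, 74, 95, 87, 75]

[56, 66, 74, 95, 87, 75]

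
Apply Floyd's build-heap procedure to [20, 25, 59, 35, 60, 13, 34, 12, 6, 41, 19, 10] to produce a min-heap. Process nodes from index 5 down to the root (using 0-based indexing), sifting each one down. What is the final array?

sift down from index 5:
  13 vs only child 10 at index 11, swap → [20, 25, 59, 35, 60, 10, 34, 12, 6, 41, 19, 13]
sift down from index 4:
  60 vs smaller child 19 at index 10, swap → [20, 25, 59, 35, 19, 10, 34, 12, 6, 41, 60, 13]
sift down from index 3:
  35 vs smaller child 6 at index 8, swap → [20, 25, 59, 6, 19, 10, 34, 12, 35, 41, 60, 13]
sift down from index 2:
  59 vs smaller child 10 at index 5, swap → [20, 25, 10, 6, 19, 59, 34, 12, 35, 41, 60, 13]
  59 vs only child 13 at index 11, swap → [20, 25, 10, 6, 19, 13, 34, 12, 35, 41, 60, 59]
sift down from index 1:
  25 vs smaller child 6 at index 3, swap → [20, 6, 10, 25, 19, 13, 34, 12, 35, 41, 60, 59]
  25 vs smaller child 12 at index 7, swap → [20, 6, 10, 12, 19, 13, 34, 25, 35, 41, 60, 59]
sift down from index 0:
  20 vs smaller child 6 at index 1, swap → [6, 20, 10, 12, 19, 13, 34, 25, 35, 41, 60, 59]
  20 vs smaller child 12 at index 3, swap → [6, 12, 10, 20, 19, 13, 34, 25, 35, 41, 60, 59]

[6, 12, 10, 20, 19, 13, 34, 25, 35, 41, 60, 59]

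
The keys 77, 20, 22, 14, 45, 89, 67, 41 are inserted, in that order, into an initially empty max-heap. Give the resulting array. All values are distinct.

[89, 45, 77, 41, 20, 22, 67, 14]

Insert 77:
  append 77 at index 0 → [77] (no swap needed)
Insert 20:
  append 20 at index 1 → [77, 20] (no swap needed)
Insert 22:
  append 22 at index 2 → [77, 20, 22] (no swap needed)
Insert 14:
  append 14 at index 3 → [77, 20, 22, 14] (no swap needed)
Insert 45:
  append 45 at index 4 → [77, 20, 22, 14, 45]
  45 > parent 20 at index 1, swap → [77, 45, 22, 14, 20]
Insert 89:
  append 89 at index 5 → [77, 45, 22, 14, 20, 89]
  89 > parent 22 at index 2, swap → [77, 45, 89, 14, 20, 22]
  89 > parent 77 at index 0, swap → [89, 45, 77, 14, 20, 22]
Insert 67:
  append 67 at index 6 → [89, 45, 77, 14, 20, 22, 67] (no swap needed)
Insert 41:
  append 41 at index 7 → [89, 45, 77, 14, 20, 22, 67, 41]
  41 > parent 14 at index 3, swap → [89, 45, 77, 41, 20, 22, 67, 14]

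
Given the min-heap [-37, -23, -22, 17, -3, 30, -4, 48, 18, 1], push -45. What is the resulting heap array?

append -45 at index 10 → [-37, -23, -22, 17, -3, 30, -4, 48, 18, 1, -45]
-45 < parent -3 at index 4, swap → [-37, -23, -22, 17, -45, 30, -4, 48, 18, 1, -3]
-45 < parent -23 at index 1, swap → [-37, -45, -22, 17, -23, 30, -4, 48, 18, 1, -3]
-45 < parent -37 at index 0, swap → [-45, -37, -22, 17, -23, 30, -4, 48, 18, 1, -3]

[-45, -37, -22, 17, -23, 30, -4, 48, 18, 1, -3]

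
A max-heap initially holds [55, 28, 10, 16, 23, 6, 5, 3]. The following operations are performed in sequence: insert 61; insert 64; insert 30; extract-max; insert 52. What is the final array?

[61, 55, 10, 28, 52, 6, 5, 3, 16, 23, 30]

insert 61:
  append 61 at index 8 → [55, 28, 10, 16, 23, 6, 5, 3, 61]
  61 > parent 16 at index 3, swap → [55, 28, 10, 61, 23, 6, 5, 3, 16]
  61 > parent 28 at index 1, swap → [55, 61, 10, 28, 23, 6, 5, 3, 16]
  61 > parent 55 at index 0, swap → [61, 55, 10, 28, 23, 6, 5, 3, 16]
insert 64:
  append 64 at index 9 → [61, 55, 10, 28, 23, 6, 5, 3, 16, 64]
  64 > parent 23 at index 4, swap → [61, 55, 10, 28, 64, 6, 5, 3, 16, 23]
  64 > parent 55 at index 1, swap → [61, 64, 10, 28, 55, 6, 5, 3, 16, 23]
  64 > parent 61 at index 0, swap → [64, 61, 10, 28, 55, 6, 5, 3, 16, 23]
insert 30:
  append 30 at index 10 → [64, 61, 10, 28, 55, 6, 5, 3, 16, 23, 30] (no swap needed)
extract-max → returns 64:
  remove root 64; move last element 30 to root → [30, 61, 10, 28, 55, 6, 5, 3, 16, 23]
  30 vs larger child 61 at index 1, swap → [61, 30, 10, 28, 55, 6, 5, 3, 16, 23]
  30 vs larger child 55 at index 4, swap → [61, 55, 10, 28, 30, 6, 5, 3, 16, 23]
insert 52:
  append 52 at index 10 → [61, 55, 10, 28, 30, 6, 5, 3, 16, 23, 52]
  52 > parent 30 at index 4, swap → [61, 55, 10, 28, 52, 6, 5, 3, 16, 23, 30]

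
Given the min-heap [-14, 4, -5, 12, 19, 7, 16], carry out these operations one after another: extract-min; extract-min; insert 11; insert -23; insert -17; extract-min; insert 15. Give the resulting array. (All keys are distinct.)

[-17, 12, 4, 15, 19, 11, 7, 16]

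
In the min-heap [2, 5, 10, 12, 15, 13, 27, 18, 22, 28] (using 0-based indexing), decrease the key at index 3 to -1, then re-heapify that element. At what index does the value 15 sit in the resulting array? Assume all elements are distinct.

set index 3 from 12 to -1 → [2, 5, 10, -1, 15, 13, 27, 18, 22, 28]
-1 < parent 5 at index 1, swap → [2, -1, 10, 5, 15, 13, 27, 18, 22, 28]
-1 < parent 2 at index 0, swap → [-1, 2, 10, 5, 15, 13, 27, 18, 22, 28]
resulting array: [-1, 2, 10, 5, 15, 13, 27, 18, 22, 28]

4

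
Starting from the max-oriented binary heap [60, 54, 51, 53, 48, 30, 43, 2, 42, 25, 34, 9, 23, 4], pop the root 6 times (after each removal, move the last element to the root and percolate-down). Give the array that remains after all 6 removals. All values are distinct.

[42, 34, 30, 23, 4, 25, 9, 2]

extract-max #1 returns 60:
  remove root 60; move last element 4 to root → [4, 54, 51, 53, 48, 30, 43, 2, 42, 25, 34, 9, 23]
  4 vs larger child 54 at index 1, swap → [54, 4, 51, 53, 48, 30, 43, 2, 42, 25, 34, 9, 23]
  4 vs larger child 53 at index 3, swap → [54, 53, 51, 4, 48, 30, 43, 2, 42, 25, 34, 9, 23]
  4 vs larger child 42 at index 8, swap → [54, 53, 51, 42, 48, 30, 43, 2, 4, 25, 34, 9, 23]
extract-max #2 returns 54:
  remove root 54; move last element 23 to root → [23, 53, 51, 42, 48, 30, 43, 2, 4, 25, 34, 9]
  23 vs larger child 53 at index 1, swap → [53, 23, 51, 42, 48, 30, 43, 2, 4, 25, 34, 9]
  23 vs larger child 48 at index 4, swap → [53, 48, 51, 42, 23, 30, 43, 2, 4, 25, 34, 9]
  23 vs larger child 34 at index 10, swap → [53, 48, 51, 42, 34, 30, 43, 2, 4, 25, 23, 9]
extract-max #3 returns 53:
  remove root 53; move last element 9 to root → [9, 48, 51, 42, 34, 30, 43, 2, 4, 25, 23]
  9 vs larger child 51 at index 2, swap → [51, 48, 9, 42, 34, 30, 43, 2, 4, 25, 23]
  9 vs larger child 43 at index 6, swap → [51, 48, 43, 42, 34, 30, 9, 2, 4, 25, 23]
extract-max #4 returns 51:
  remove root 51; move last element 23 to root → [23, 48, 43, 42, 34, 30, 9, 2, 4, 25]
  23 vs larger child 48 at index 1, swap → [48, 23, 43, 42, 34, 30, 9, 2, 4, 25]
  23 vs larger child 42 at index 3, swap → [48, 42, 43, 23, 34, 30, 9, 2, 4, 25]
extract-max #5 returns 48:
  remove root 48; move last element 25 to root → [25, 42, 43, 23, 34, 30, 9, 2, 4]
  25 vs larger child 43 at index 2, swap → [43, 42, 25, 23, 34, 30, 9, 2, 4]
  25 vs larger child 30 at index 5, swap → [43, 42, 30, 23, 34, 25, 9, 2, 4]
extract-max #6 returns 43:
  remove root 43; move last element 4 to root → [4, 42, 30, 23, 34, 25, 9, 2]
  4 vs larger child 42 at index 1, swap → [42, 4, 30, 23, 34, 25, 9, 2]
  4 vs larger child 34 at index 4, swap → [42, 34, 30, 23, 4, 25, 9, 2]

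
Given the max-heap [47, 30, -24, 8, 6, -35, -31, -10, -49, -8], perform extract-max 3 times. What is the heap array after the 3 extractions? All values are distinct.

extract-max #1 returns 47:
  remove root 47; move last element -8 to root → [-8, 30, -24, 8, 6, -35, -31, -10, -49]
  -8 vs larger child 30 at index 1, swap → [30, -8, -24, 8, 6, -35, -31, -10, -49]
  -8 vs larger child 8 at index 3, swap → [30, 8, -24, -8, 6, -35, -31, -10, -49]
extract-max #2 returns 30:
  remove root 30; move last element -49 to root → [-49, 8, -24, -8, 6, -35, -31, -10]
  -49 vs larger child 8 at index 1, swap → [8, -49, -24, -8, 6, -35, -31, -10]
  -49 vs larger child 6 at index 4, swap → [8, 6, -24, -8, -49, -35, -31, -10]
extract-max #3 returns 8:
  remove root 8; move last element -10 to root → [-10, 6, -24, -8, -49, -35, -31]
  -10 vs larger child 6 at index 1, swap → [6, -10, -24, -8, -49, -35, -31]
  -10 vs larger child -8 at index 3, swap → [6, -8, -24, -10, -49, -35, -31]

[6, -8, -24, -10, -49, -35, -31]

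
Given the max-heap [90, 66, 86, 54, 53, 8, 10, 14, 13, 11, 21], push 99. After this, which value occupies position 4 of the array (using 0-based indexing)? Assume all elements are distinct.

append 99 at index 11 → [90, 66, 86, 54, 53, 8, 10, 14, 13, 11, 21, 99]
99 > parent 8 at index 5, swap → [90, 66, 86, 54, 53, 99, 10, 14, 13, 11, 21, 8]
99 > parent 86 at index 2, swap → [90, 66, 99, 54, 53, 86, 10, 14, 13, 11, 21, 8]
99 > parent 90 at index 0, swap → [99, 66, 90, 54, 53, 86, 10, 14, 13, 11, 21, 8]
resulting array: [99, 66, 90, 54, 53, 86, 10, 14, 13, 11, 21, 8]

53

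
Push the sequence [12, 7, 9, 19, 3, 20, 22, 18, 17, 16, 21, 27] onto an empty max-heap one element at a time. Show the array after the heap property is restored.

[27, 21, 22, 17, 18, 20, 19, 7, 12, 3, 16, 9]

Insert 12:
  append 12 at index 0 → [12] (no swap needed)
Insert 7:
  append 7 at index 1 → [12, 7] (no swap needed)
Insert 9:
  append 9 at index 2 → [12, 7, 9] (no swap needed)
Insert 19:
  append 19 at index 3 → [12, 7, 9, 19]
  19 > parent 7 at index 1, swap → [12, 19, 9, 7]
  19 > parent 12 at index 0, swap → [19, 12, 9, 7]
Insert 3:
  append 3 at index 4 → [19, 12, 9, 7, 3] (no swap needed)
Insert 20:
  append 20 at index 5 → [19, 12, 9, 7, 3, 20]
  20 > parent 9 at index 2, swap → [19, 12, 20, 7, 3, 9]
  20 > parent 19 at index 0, swap → [20, 12, 19, 7, 3, 9]
Insert 22:
  append 22 at index 6 → [20, 12, 19, 7, 3, 9, 22]
  22 > parent 19 at index 2, swap → [20, 12, 22, 7, 3, 9, 19]
  22 > parent 20 at index 0, swap → [22, 12, 20, 7, 3, 9, 19]
Insert 18:
  append 18 at index 7 → [22, 12, 20, 7, 3, 9, 19, 18]
  18 > parent 7 at index 3, swap → [22, 12, 20, 18, 3, 9, 19, 7]
  18 > parent 12 at index 1, swap → [22, 18, 20, 12, 3, 9, 19, 7]
Insert 17:
  append 17 at index 8 → [22, 18, 20, 12, 3, 9, 19, 7, 17]
  17 > parent 12 at index 3, swap → [22, 18, 20, 17, 3, 9, 19, 7, 12]
Insert 16:
  append 16 at index 9 → [22, 18, 20, 17, 3, 9, 19, 7, 12, 16]
  16 > parent 3 at index 4, swap → [22, 18, 20, 17, 16, 9, 19, 7, 12, 3]
Insert 21:
  append 21 at index 10 → [22, 18, 20, 17, 16, 9, 19, 7, 12, 3, 21]
  21 > parent 16 at index 4, swap → [22, 18, 20, 17, 21, 9, 19, 7, 12, 3, 16]
  21 > parent 18 at index 1, swap → [22, 21, 20, 17, 18, 9, 19, 7, 12, 3, 16]
Insert 27:
  append 27 at index 11 → [22, 21, 20, 17, 18, 9, 19, 7, 12, 3, 16, 27]
  27 > parent 9 at index 5, swap → [22, 21, 20, 17, 18, 27, 19, 7, 12, 3, 16, 9]
  27 > parent 20 at index 2, swap → [22, 21, 27, 17, 18, 20, 19, 7, 12, 3, 16, 9]
  27 > parent 22 at index 0, swap → [27, 21, 22, 17, 18, 20, 19, 7, 12, 3, 16, 9]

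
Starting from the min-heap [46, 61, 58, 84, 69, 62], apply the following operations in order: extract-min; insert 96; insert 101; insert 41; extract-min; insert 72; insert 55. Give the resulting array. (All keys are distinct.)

extract-min → returns 46:
  remove root 46; move last element 62 to root → [62, 61, 58, 84, 69]
  62 vs smaller child 58 at index 2, swap → [58, 61, 62, 84, 69]
insert 96:
  append 96 at index 5 → [58, 61, 62, 84, 69, 96] (no swap needed)
insert 101:
  append 101 at index 6 → [58, 61, 62, 84, 69, 96, 101] (no swap needed)
insert 41:
  append 41 at index 7 → [58, 61, 62, 84, 69, 96, 101, 41]
  41 < parent 84 at index 3, swap → [58, 61, 62, 41, 69, 96, 101, 84]
  41 < parent 61 at index 1, swap → [58, 41, 62, 61, 69, 96, 101, 84]
  41 < parent 58 at index 0, swap → [41, 58, 62, 61, 69, 96, 101, 84]
extract-min → returns 41:
  remove root 41; move last element 84 to root → [84, 58, 62, 61, 69, 96, 101]
  84 vs smaller child 58 at index 1, swap → [58, 84, 62, 61, 69, 96, 101]
  84 vs smaller child 61 at index 3, swap → [58, 61, 62, 84, 69, 96, 101]
insert 72:
  append 72 at index 7 → [58, 61, 62, 84, 69, 96, 101, 72]
  72 < parent 84 at index 3, swap → [58, 61, 62, 72, 69, 96, 101, 84]
insert 55:
  append 55 at index 8 → [58, 61, 62, 72, 69, 96, 101, 84, 55]
  55 < parent 72 at index 3, swap → [58, 61, 62, 55, 69, 96, 101, 84, 72]
  55 < parent 61 at index 1, swap → [58, 55, 62, 61, 69, 96, 101, 84, 72]
  55 < parent 58 at index 0, swap → [55, 58, 62, 61, 69, 96, 101, 84, 72]

[55, 58, 62, 61, 69, 96, 101, 84, 72]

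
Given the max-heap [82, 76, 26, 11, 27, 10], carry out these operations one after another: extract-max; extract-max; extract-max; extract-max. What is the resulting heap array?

extract-max → returns 82:
  remove root 82; move last element 10 to root → [10, 76, 26, 11, 27]
  10 vs larger child 76 at index 1, swap → [76, 10, 26, 11, 27]
  10 vs larger child 27 at index 4, swap → [76, 27, 26, 11, 10]
extract-max → returns 76:
  remove root 76; move last element 10 to root → [10, 27, 26, 11]
  10 vs larger child 27 at index 1, swap → [27, 10, 26, 11]
  10 vs only child 11 at index 3, swap → [27, 11, 26, 10]
extract-max → returns 27:
  remove root 27; move last element 10 to root → [10, 11, 26]
  10 vs larger child 26 at index 2, swap → [26, 11, 10]
extract-max → returns 26:
  remove root 26; move last element 10 to root → [10, 11]
  10 vs only child 11 at index 1, swap → [11, 10]

[11, 10]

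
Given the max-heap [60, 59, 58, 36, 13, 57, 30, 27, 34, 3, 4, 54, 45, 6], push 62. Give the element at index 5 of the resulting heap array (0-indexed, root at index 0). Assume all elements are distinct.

append 62 at index 14 → [60, 59, 58, 36, 13, 57, 30, 27, 34, 3, 4, 54, 45, 6, 62]
62 > parent 30 at index 6, swap → [60, 59, 58, 36, 13, 57, 62, 27, 34, 3, 4, 54, 45, 6, 30]
62 > parent 58 at index 2, swap → [60, 59, 62, 36, 13, 57, 58, 27, 34, 3, 4, 54, 45, 6, 30]
62 > parent 60 at index 0, swap → [62, 59, 60, 36, 13, 57, 58, 27, 34, 3, 4, 54, 45, 6, 30]
resulting array: [62, 59, 60, 36, 13, 57, 58, 27, 34, 3, 4, 54, 45, 6, 30]

57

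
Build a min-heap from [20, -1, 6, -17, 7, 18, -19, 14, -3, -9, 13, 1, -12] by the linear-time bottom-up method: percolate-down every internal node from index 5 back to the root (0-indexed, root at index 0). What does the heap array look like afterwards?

[-19, -17, -12, -3, -9, 1, 6, 14, -1, 7, 13, 20, 18]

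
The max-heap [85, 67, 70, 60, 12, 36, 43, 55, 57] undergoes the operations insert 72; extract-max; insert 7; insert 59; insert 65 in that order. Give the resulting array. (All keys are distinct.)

insert 72:
  append 72 at index 9 → [85, 67, 70, 60, 12, 36, 43, 55, 57, 72]
  72 > parent 12 at index 4, swap → [85, 67, 70, 60, 72, 36, 43, 55, 57, 12]
  72 > parent 67 at index 1, swap → [85, 72, 70, 60, 67, 36, 43, 55, 57, 12]
extract-max → returns 85:
  remove root 85; move last element 12 to root → [12, 72, 70, 60, 67, 36, 43, 55, 57]
  12 vs larger child 72 at index 1, swap → [72, 12, 70, 60, 67, 36, 43, 55, 57]
  12 vs larger child 67 at index 4, swap → [72, 67, 70, 60, 12, 36, 43, 55, 57]
insert 7:
  append 7 at index 9 → [72, 67, 70, 60, 12, 36, 43, 55, 57, 7] (no swap needed)
insert 59:
  append 59 at index 10 → [72, 67, 70, 60, 12, 36, 43, 55, 57, 7, 59]
  59 > parent 12 at index 4, swap → [72, 67, 70, 60, 59, 36, 43, 55, 57, 7, 12]
insert 65:
  append 65 at index 11 → [72, 67, 70, 60, 59, 36, 43, 55, 57, 7, 12, 65]
  65 > parent 36 at index 5, swap → [72, 67, 70, 60, 59, 65, 43, 55, 57, 7, 12, 36]

[72, 67, 70, 60, 59, 65, 43, 55, 57, 7, 12, 36]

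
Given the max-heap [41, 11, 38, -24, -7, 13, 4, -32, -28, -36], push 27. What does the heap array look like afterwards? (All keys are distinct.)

[41, 27, 38, -24, 11, 13, 4, -32, -28, -36, -7]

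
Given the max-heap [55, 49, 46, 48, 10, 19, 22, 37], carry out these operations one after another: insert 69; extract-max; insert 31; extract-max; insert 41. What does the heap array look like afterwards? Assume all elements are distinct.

insert 69:
  append 69 at index 8 → [55, 49, 46, 48, 10, 19, 22, 37, 69]
  69 > parent 48 at index 3, swap → [55, 49, 46, 69, 10, 19, 22, 37, 48]
  69 > parent 49 at index 1, swap → [55, 69, 46, 49, 10, 19, 22, 37, 48]
  69 > parent 55 at index 0, swap → [69, 55, 46, 49, 10, 19, 22, 37, 48]
extract-max → returns 69:
  remove root 69; move last element 48 to root → [48, 55, 46, 49, 10, 19, 22, 37]
  48 vs larger child 55 at index 1, swap → [55, 48, 46, 49, 10, 19, 22, 37]
  48 vs larger child 49 at index 3, swap → [55, 49, 46, 48, 10, 19, 22, 37]
insert 31:
  append 31 at index 8 → [55, 49, 46, 48, 10, 19, 22, 37, 31] (no swap needed)
extract-max → returns 55:
  remove root 55; move last element 31 to root → [31, 49, 46, 48, 10, 19, 22, 37]
  31 vs larger child 49 at index 1, swap → [49, 31, 46, 48, 10, 19, 22, 37]
  31 vs larger child 48 at index 3, swap → [49, 48, 46, 31, 10, 19, 22, 37]
  31 vs only child 37 at index 7, swap → [49, 48, 46, 37, 10, 19, 22, 31]
insert 41:
  append 41 at index 8 → [49, 48, 46, 37, 10, 19, 22, 31, 41]
  41 > parent 37 at index 3, swap → [49, 48, 46, 41, 10, 19, 22, 31, 37]

[49, 48, 46, 41, 10, 19, 22, 31, 37]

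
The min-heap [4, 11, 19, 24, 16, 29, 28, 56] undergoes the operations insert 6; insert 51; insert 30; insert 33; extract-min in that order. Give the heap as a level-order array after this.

insert 6:
  append 6 at index 8 → [4, 11, 19, 24, 16, 29, 28, 56, 6]
  6 < parent 24 at index 3, swap → [4, 11, 19, 6, 16, 29, 28, 56, 24]
  6 < parent 11 at index 1, swap → [4, 6, 19, 11, 16, 29, 28, 56, 24]
insert 51:
  append 51 at index 9 → [4, 6, 19, 11, 16, 29, 28, 56, 24, 51] (no swap needed)
insert 30:
  append 30 at index 10 → [4, 6, 19, 11, 16, 29, 28, 56, 24, 51, 30] (no swap needed)
insert 33:
  append 33 at index 11 → [4, 6, 19, 11, 16, 29, 28, 56, 24, 51, 30, 33] (no swap needed)
extract-min → returns 4:
  remove root 4; move last element 33 to root → [33, 6, 19, 11, 16, 29, 28, 56, 24, 51, 30]
  33 vs smaller child 6 at index 1, swap → [6, 33, 19, 11, 16, 29, 28, 56, 24, 51, 30]
  33 vs smaller child 11 at index 3, swap → [6, 11, 19, 33, 16, 29, 28, 56, 24, 51, 30]
  33 vs smaller child 24 at index 8, swap → [6, 11, 19, 24, 16, 29, 28, 56, 33, 51, 30]

[6, 11, 19, 24, 16, 29, 28, 56, 33, 51, 30]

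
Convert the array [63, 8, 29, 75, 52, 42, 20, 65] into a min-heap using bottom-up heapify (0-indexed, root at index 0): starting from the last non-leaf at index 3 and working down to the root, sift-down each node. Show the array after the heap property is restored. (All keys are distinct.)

[8, 52, 20, 65, 63, 42, 29, 75]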